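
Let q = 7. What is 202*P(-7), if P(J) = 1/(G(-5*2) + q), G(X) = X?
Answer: -202/3 ≈ -67.333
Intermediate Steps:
P(J) = -1/3 (P(J) = 1/(-5*2 + 7) = 1/(-10 + 7) = 1/(-3) = -1/3)
202*P(-7) = 202*(-1/3) = -202/3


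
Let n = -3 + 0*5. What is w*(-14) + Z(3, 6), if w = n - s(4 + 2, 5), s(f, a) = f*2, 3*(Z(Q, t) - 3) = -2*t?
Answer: 209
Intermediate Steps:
Z(Q, t) = 3 - 2*t/3 (Z(Q, t) = 3 + (-2*t)/3 = 3 - 2*t/3)
s(f, a) = 2*f
n = -3 (n = -3 + 0 = -3)
w = -15 (w = -3 - 2*(4 + 2) = -3 - 2*6 = -3 - 1*12 = -3 - 12 = -15)
w*(-14) + Z(3, 6) = -15*(-14) + (3 - ⅔*6) = 210 + (3 - 4) = 210 - 1 = 209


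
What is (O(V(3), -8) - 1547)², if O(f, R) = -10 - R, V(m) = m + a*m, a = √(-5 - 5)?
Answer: 2399401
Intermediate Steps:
a = I*√10 (a = √(-10) = I*√10 ≈ 3.1623*I)
V(m) = m + I*m*√10 (V(m) = m + (I*√10)*m = m + I*m*√10)
(O(V(3), -8) - 1547)² = ((-10 - 1*(-8)) - 1547)² = ((-10 + 8) - 1547)² = (-2 - 1547)² = (-1549)² = 2399401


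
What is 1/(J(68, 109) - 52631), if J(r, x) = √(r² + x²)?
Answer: -52631/2770005656 - √16505/2770005656 ≈ -1.9047e-5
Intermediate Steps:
1/(J(68, 109) - 52631) = 1/(√(68² + 109²) - 52631) = 1/(√(4624 + 11881) - 52631) = 1/(√16505 - 52631) = 1/(-52631 + √16505)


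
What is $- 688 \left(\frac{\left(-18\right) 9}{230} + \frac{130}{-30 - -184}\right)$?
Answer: $- \frac{851744}{8855} \approx -96.188$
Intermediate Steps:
$- 688 \left(\frac{\left(-18\right) 9}{230} + \frac{130}{-30 - -184}\right) = - 688 \left(\left(-162\right) \frac{1}{230} + \frac{130}{-30 + 184}\right) = - 688 \left(- \frac{81}{115} + \frac{130}{154}\right) = - 688 \left(- \frac{81}{115} + 130 \cdot \frac{1}{154}\right) = - 688 \left(- \frac{81}{115} + \frac{65}{77}\right) = \left(-688\right) \frac{1238}{8855} = - \frac{851744}{8855}$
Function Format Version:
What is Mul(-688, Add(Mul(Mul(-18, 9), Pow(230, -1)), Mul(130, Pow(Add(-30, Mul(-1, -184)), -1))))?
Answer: Rational(-851744, 8855) ≈ -96.188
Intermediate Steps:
Mul(-688, Add(Mul(Mul(-18, 9), Pow(230, -1)), Mul(130, Pow(Add(-30, Mul(-1, -184)), -1)))) = Mul(-688, Add(Mul(-162, Rational(1, 230)), Mul(130, Pow(Add(-30, 184), -1)))) = Mul(-688, Add(Rational(-81, 115), Mul(130, Pow(154, -1)))) = Mul(-688, Add(Rational(-81, 115), Mul(130, Rational(1, 154)))) = Mul(-688, Add(Rational(-81, 115), Rational(65, 77))) = Mul(-688, Rational(1238, 8855)) = Rational(-851744, 8855)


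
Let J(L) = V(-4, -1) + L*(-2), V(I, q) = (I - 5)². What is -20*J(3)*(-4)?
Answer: 6000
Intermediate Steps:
V(I, q) = (-5 + I)²
J(L) = 81 - 2*L (J(L) = (-5 - 4)² + L*(-2) = (-9)² - 2*L = 81 - 2*L)
-20*J(3)*(-4) = -20*(81 - 2*3)*(-4) = -20*(81 - 6)*(-4) = -20*75*(-4) = -1500*(-4) = 6000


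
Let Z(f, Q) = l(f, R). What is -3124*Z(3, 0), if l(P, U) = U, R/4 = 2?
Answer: -24992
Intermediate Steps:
R = 8 (R = 4*2 = 8)
Z(f, Q) = 8
-3124*Z(3, 0) = -3124*8 = -24992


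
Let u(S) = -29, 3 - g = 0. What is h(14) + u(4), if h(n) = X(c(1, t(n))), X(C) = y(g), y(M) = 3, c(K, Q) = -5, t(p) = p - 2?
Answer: -26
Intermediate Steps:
g = 3 (g = 3 - 1*0 = 3 + 0 = 3)
t(p) = -2 + p
X(C) = 3
h(n) = 3
h(14) + u(4) = 3 - 29 = -26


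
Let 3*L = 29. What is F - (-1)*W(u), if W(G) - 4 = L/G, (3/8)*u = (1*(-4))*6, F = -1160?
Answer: -221981/192 ≈ -1156.2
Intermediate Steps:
L = 29/3 (L = (⅓)*29 = 29/3 ≈ 9.6667)
u = -64 (u = 8*((1*(-4))*6)/3 = 8*(-4*6)/3 = (8/3)*(-24) = -64)
W(G) = 4 + 29/(3*G)
F - (-1)*W(u) = -1160 - (-1)*(4 + (29/3)/(-64)) = -1160 - (-1)*(4 + (29/3)*(-1/64)) = -1160 - (-1)*(4 - 29/192) = -1160 - (-1)*739/192 = -1160 - 1*(-739/192) = -1160 + 739/192 = -221981/192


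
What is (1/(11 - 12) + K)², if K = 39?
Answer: 1444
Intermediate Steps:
(1/(11 - 12) + K)² = (1/(11 - 12) + 39)² = (1/(-1) + 39)² = (-1 + 39)² = 38² = 1444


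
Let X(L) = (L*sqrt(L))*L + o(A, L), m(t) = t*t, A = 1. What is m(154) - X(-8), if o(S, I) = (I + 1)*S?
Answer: 23723 - 128*I*sqrt(2) ≈ 23723.0 - 181.02*I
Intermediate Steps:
o(S, I) = S*(1 + I) (o(S, I) = (1 + I)*S = S*(1 + I))
m(t) = t**2
X(L) = 1 + L + L**(5/2) (X(L) = (L*sqrt(L))*L + 1*(1 + L) = L**(3/2)*L + (1 + L) = L**(5/2) + (1 + L) = 1 + L + L**(5/2))
m(154) - X(-8) = 154**2 - (1 - 8 + (-8)**(5/2)) = 23716 - (1 - 8 + 128*I*sqrt(2)) = 23716 - (-7 + 128*I*sqrt(2)) = 23716 + (7 - 128*I*sqrt(2)) = 23723 - 128*I*sqrt(2)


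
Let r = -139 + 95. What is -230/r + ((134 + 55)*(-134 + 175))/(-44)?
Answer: -7519/44 ≈ -170.89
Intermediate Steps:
r = -44
-230/r + ((134 + 55)*(-134 + 175))/(-44) = -230/(-44) + ((134 + 55)*(-134 + 175))/(-44) = -230*(-1/44) + (189*41)*(-1/44) = 115/22 + 7749*(-1/44) = 115/22 - 7749/44 = -7519/44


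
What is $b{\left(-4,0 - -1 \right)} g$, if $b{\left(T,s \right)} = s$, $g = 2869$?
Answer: $2869$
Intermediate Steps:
$b{\left(-4,0 - -1 \right)} g = \left(0 - -1\right) 2869 = \left(0 + 1\right) 2869 = 1 \cdot 2869 = 2869$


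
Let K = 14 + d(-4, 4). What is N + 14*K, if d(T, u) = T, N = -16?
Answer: 124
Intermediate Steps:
K = 10 (K = 14 - 4 = 10)
N + 14*K = -16 + 14*10 = -16 + 140 = 124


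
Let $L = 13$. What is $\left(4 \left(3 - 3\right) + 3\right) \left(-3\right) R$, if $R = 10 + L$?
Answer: $-207$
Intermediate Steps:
$R = 23$ ($R = 10 + 13 = 23$)
$\left(4 \left(3 - 3\right) + 3\right) \left(-3\right) R = \left(4 \left(3 - 3\right) + 3\right) \left(-3\right) 23 = \left(4 \cdot 0 + 3\right) \left(-3\right) 23 = \left(0 + 3\right) \left(-3\right) 23 = 3 \left(-3\right) 23 = \left(-9\right) 23 = -207$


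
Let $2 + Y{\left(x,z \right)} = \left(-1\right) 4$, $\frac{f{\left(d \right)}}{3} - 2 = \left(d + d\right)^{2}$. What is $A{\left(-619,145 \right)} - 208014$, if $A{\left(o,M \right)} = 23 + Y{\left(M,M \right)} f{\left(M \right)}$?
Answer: $-1721827$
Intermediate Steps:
$f{\left(d \right)} = 6 + 12 d^{2}$ ($f{\left(d \right)} = 6 + 3 \left(d + d\right)^{2} = 6 + 3 \left(2 d\right)^{2} = 6 + 3 \cdot 4 d^{2} = 6 + 12 d^{2}$)
$Y{\left(x,z \right)} = -6$ ($Y{\left(x,z \right)} = -2 - 4 = -6$)
$A{\left(o,M \right)} = -13 - 72 M^{2}$ ($A{\left(o,M \right)} = 23 - 6 \left(6 + 12 M^{2}\right) = 23 - \left(36 + 72 M^{2}\right) = -13 - 72 M^{2}$)
$A{\left(-619,145 \right)} - 208014 = \left(-13 - 72 \cdot 145^{2}\right) - 208014 = \left(-13 - 1513800\right) - 208014 = -1513813 - 208014 = -1721827$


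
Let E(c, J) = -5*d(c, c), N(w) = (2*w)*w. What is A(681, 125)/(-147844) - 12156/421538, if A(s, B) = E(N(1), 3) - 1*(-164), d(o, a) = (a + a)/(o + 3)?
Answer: -233079718/7790233009 ≈ -0.029919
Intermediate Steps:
d(o, a) = 2*a/(3 + o) (d(o, a) = (2*a)/(3 + o) = 2*a/(3 + o))
N(w) = 2*w²
E(c, J) = -10*c/(3 + c)
A(s, B) = 160 (A(s, B) = -10*2*1²/(3 + 2*1²) - 1*(-164) = -10*2*1/(3 + 2*1) + 164 = -10*2/(3 + 2) + 164 = -10*2/5 + 164 = -10*2*⅕ + 164 = -4 + 164 = 160)
A(681, 125)/(-147844) - 12156/421538 = 160/(-147844) - 12156/421538 = 160*(-1/147844) - 12156*1/421538 = -40/36961 - 6078/210769 = -233079718/7790233009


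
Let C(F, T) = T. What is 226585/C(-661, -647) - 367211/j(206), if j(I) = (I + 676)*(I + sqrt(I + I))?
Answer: -41006571397/116413416 + 367211*sqrt(103)/18532584 ≈ -352.05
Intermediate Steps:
j(I) = (676 + I)*(I + sqrt(2)*sqrt(I)) (j(I) = (676 + I)*(I + sqrt(2*I)) = (676 + I)*(I + sqrt(2)*sqrt(I)))
226585/C(-661, -647) - 367211/j(206) = 226585/(-647) - 367211/(206**2 + 676*206 + sqrt(2)*206**(3/2) + 676*sqrt(2)*sqrt(206)) = 226585*(-1/647) - 367211/(42436 + 139256 + sqrt(2)*(206*sqrt(206)) + 1352*sqrt(103)) = -226585/647 - 367211/(42436 + 139256 + 412*sqrt(103) + 1352*sqrt(103)) = -226585/647 - 367211/(181692 + 1764*sqrt(103))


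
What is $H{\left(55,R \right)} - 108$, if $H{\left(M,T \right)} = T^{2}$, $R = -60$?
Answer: $3492$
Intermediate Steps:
$H{\left(55,R \right)} - 108 = \left(-60\right)^{2} - 108 = 3600 - 108 = 3492$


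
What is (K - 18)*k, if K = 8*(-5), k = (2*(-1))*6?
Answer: 696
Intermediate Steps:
k = -12 (k = -2*6 = -12)
K = -40
(K - 18)*k = (-40 - 18)*(-12) = -58*(-12) = 696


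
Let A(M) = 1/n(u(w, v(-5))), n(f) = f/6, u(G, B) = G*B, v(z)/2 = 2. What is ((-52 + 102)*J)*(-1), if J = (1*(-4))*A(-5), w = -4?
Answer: -75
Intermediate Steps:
v(z) = 4 (v(z) = 2*2 = 4)
u(G, B) = B*G
n(f) = f/6 (n(f) = f*(1/6) = f/6)
A(M) = -3/8 (A(M) = 1/((4*(-4))/6) = 1/((1/6)*(-16)) = 1/(-8/3) = -3/8)
J = 3/2 (J = (1*(-4))*(-3/8) = -4*(-3/8) = 3/2 ≈ 1.5000)
((-52 + 102)*J)*(-1) = ((-52 + 102)*(3/2))*(-1) = (50*(3/2))*(-1) = 75*(-1) = -75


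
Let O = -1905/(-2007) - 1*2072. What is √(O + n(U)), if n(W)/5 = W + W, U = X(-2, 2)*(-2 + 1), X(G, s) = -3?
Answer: I*√913494747/669 ≈ 45.178*I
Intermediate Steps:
O = -1385533/669 (O = -1905*(-1/2007) - 2072 = 635/669 - 2072 = -1385533/669 ≈ -2071.1)
U = 3 (U = -3*(-2 + 1) = -3*(-1) = 3)
n(W) = 10*W (n(W) = 5*(W + W) = 5*(2*W) = 10*W)
√(O + n(U)) = √(-1385533/669 + 10*3) = √(-1385533/669 + 30) = √(-1365463/669) = I*√913494747/669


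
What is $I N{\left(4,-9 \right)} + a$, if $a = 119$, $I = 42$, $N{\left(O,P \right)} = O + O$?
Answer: $455$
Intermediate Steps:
$N{\left(O,P \right)} = 2 O$
$I N{\left(4,-9 \right)} + a = 42 \cdot 2 \cdot 4 + 119 = 42 \cdot 8 + 119 = 336 + 119 = 455$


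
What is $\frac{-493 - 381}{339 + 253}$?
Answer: $- \frac{437}{296} \approx -1.4764$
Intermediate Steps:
$\frac{-493 - 381}{339 + 253} = - \frac{874}{592} = \left(-874\right) \frac{1}{592} = - \frac{437}{296}$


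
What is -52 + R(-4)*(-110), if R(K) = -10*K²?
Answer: 17548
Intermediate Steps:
-52 + R(-4)*(-110) = -52 - 10*(-4)²*(-110) = -52 - 10*16*(-110) = -52 - 160*(-110) = -52 + 17600 = 17548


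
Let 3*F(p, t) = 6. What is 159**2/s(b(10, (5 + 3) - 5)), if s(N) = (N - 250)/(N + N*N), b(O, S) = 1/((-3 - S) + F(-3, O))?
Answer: 75843/4004 ≈ 18.942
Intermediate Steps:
F(p, t) = 2 (F(p, t) = (1/3)*6 = 2)
b(O, S) = 1/(-1 - S) (b(O, S) = 1/((-3 - S) + 2) = 1/(-1 - S))
s(N) = (-250 + N)/(N + N**2)
159**2/s(b(10, (5 + 3) - 5)) = 159**2/(((-250 - 1/(1 + ((5 + 3) - 5)))/(((-1/(1 + ((5 + 3) - 5))))*(1 - 1/(1 + ((5 + 3) - 5)))))) = 25281/(((-250 - 1/(1 + (8 - 5)))/(((-1/(1 + (8 - 5))))*(1 - 1/(1 + (8 - 5)))))) = 25281/(((-250 - 1/(1 + 3))/(((-1/(1 + 3)))*(1 - 1/(1 + 3))))) = 25281/(((-250 - 1/4)/(((-1/4))*(1 - 1/4)))) = 25281/(((-250 - 1*1/4)/(((-1*1/4))*(1 - 1*1/4)))) = 25281/(((-250 - 1/4)/((-1/4)*(1 - 1/4)))) = 25281/((-4*(-1001/4)/3/4)) = 25281/((-4*4/3*(-1001/4))) = 25281/(4004/3) = 25281*(3/4004) = 75843/4004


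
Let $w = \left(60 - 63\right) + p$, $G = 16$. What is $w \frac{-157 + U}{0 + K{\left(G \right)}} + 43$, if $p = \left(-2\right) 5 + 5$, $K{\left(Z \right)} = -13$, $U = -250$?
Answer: $- \frac{2697}{13} \approx -207.46$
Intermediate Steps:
$p = -5$ ($p = -10 + 5 = -5$)
$w = -8$ ($w = \left(60 - 63\right) - 5 = -3 - 5 = -8$)
$w \frac{-157 + U}{0 + K{\left(G \right)}} + 43 = - 8 \frac{-157 - 250}{0 - 13} + 43 = - 8 \left(- \frac{407}{-13}\right) + 43 = - 8 \left(\left(-407\right) \left(- \frac{1}{13}\right)\right) + 43 = \left(-8\right) \frac{407}{13} + 43 = - \frac{3256}{13} + 43 = - \frac{2697}{13}$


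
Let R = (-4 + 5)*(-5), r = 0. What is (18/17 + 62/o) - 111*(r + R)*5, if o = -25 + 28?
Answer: 142633/51 ≈ 2796.7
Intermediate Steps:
o = 3
R = -5 (R = 1*(-5) = -5)
(18/17 + 62/o) - 111*(r + R)*5 = (18/17 + 62/3) - 111*(0 - 5)*5 = (18*(1/17) + 62*(1/3)) - (-555)*5 = (18/17 + 62/3) - 111*(-25) = 1108/51 + 2775 = 142633/51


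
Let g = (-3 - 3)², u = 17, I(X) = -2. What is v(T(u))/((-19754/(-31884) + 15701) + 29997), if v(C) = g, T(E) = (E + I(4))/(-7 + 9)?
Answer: 573912/728527393 ≈ 0.00078777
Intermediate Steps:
T(E) = -1 + E/2 (T(E) = (E - 2)/(-7 + 9) = (-2 + E)/2 = (-2 + E)*(½) = -1 + E/2)
g = 36 (g = (-6)² = 36)
v(C) = 36
v(T(u))/((-19754/(-31884) + 15701) + 29997) = 36/((-19754/(-31884) + 15701) + 29997) = 36/((-19754*(-1/31884) + 15701) + 29997) = 36/((9877/15942 + 15701) + 29997) = 36/(250315219/15942 + 29997) = 36/(728527393/15942) = 36*(15942/728527393) = 573912/728527393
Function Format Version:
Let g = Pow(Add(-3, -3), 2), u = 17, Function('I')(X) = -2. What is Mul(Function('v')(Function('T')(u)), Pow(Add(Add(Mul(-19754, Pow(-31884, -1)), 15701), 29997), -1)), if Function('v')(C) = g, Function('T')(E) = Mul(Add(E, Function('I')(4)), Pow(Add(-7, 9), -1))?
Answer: Rational(573912, 728527393) ≈ 0.00078777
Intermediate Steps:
Function('T')(E) = Add(-1, Mul(Rational(1, 2), E)) (Function('T')(E) = Mul(Add(E, -2), Pow(Add(-7, 9), -1)) = Mul(Add(-2, E), Pow(2, -1)) = Mul(Add(-2, E), Rational(1, 2)) = Add(-1, Mul(Rational(1, 2), E)))
g = 36 (g = Pow(-6, 2) = 36)
Function('v')(C) = 36
Mul(Function('v')(Function('T')(u)), Pow(Add(Add(Mul(-19754, Pow(-31884, -1)), 15701), 29997), -1)) = Mul(36, Pow(Add(Add(Mul(-19754, Pow(-31884, -1)), 15701), 29997), -1)) = Mul(36, Pow(Add(Add(Mul(-19754, Rational(-1, 31884)), 15701), 29997), -1)) = Mul(36, Pow(Add(Add(Rational(9877, 15942), 15701), 29997), -1)) = Mul(36, Pow(Add(Rational(250315219, 15942), 29997), -1)) = Mul(36, Pow(Rational(728527393, 15942), -1)) = Mul(36, Rational(15942, 728527393)) = Rational(573912, 728527393)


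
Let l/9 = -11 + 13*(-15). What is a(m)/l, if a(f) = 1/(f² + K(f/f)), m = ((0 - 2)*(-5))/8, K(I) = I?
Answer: -8/38007 ≈ -0.00021049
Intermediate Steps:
m = 5/4 (m = -2*(-5)*(⅛) = 10*(⅛) = 5/4 ≈ 1.2500)
l = -1854 (l = 9*(-11 + 13*(-15)) = 9*(-11 - 195) = 9*(-206) = -1854)
a(f) = 1/(1 + f²) (a(f) = 1/(f² + f/f) = 1/(f² + 1) = 1/(1 + f²))
a(m)/l = 1/((1 + (5/4)²)*(-1854)) = -1/1854/(1 + 25/16) = -1/1854/(41/16) = (16/41)*(-1/1854) = -8/38007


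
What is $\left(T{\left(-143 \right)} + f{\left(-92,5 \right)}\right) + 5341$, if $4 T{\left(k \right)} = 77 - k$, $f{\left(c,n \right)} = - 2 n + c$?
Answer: $5294$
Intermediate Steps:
$f{\left(c,n \right)} = c - 2 n$
$T{\left(k \right)} = \frac{77}{4} - \frac{k}{4}$ ($T{\left(k \right)} = \frac{77 - k}{4} = \frac{77}{4} - \frac{k}{4}$)
$\left(T{\left(-143 \right)} + f{\left(-92,5 \right)}\right) + 5341 = \left(\left(\frac{77}{4} - - \frac{143}{4}\right) - 102\right) + 5341 = \left(\left(\frac{77}{4} + \frac{143}{4}\right) - 102\right) + 5341 = \left(55 - 102\right) + 5341 = -47 + 5341 = 5294$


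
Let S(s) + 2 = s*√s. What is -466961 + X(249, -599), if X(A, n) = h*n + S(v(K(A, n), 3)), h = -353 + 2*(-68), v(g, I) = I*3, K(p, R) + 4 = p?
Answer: -174025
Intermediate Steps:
K(p, R) = -4 + p
v(g, I) = 3*I
h = -489 (h = -353 - 136 = -489)
S(s) = -2 + s^(3/2) (S(s) = -2 + s*√s = -2 + s^(3/2))
X(A, n) = 25 - 489*n (X(A, n) = -489*n + (-2 + (3*3)^(3/2)) = -489*n + (-2 + 9^(3/2)) = -489*n + (-2 + 27) = -489*n + 25 = 25 - 489*n)
-466961 + X(249, -599) = -466961 + (25 - 489*(-599)) = -466961 + (25 + 292911) = -466961 + 292936 = -174025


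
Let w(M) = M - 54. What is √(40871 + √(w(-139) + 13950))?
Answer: √(40871 + √13757) ≈ 202.46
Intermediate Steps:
w(M) = -54 + M
√(40871 + √(w(-139) + 13950)) = √(40871 + √((-54 - 139) + 13950)) = √(40871 + √(-193 + 13950)) = √(40871 + √13757)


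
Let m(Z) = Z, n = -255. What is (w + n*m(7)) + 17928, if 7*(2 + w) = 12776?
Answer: 125763/7 ≈ 17966.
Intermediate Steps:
w = 12762/7 (w = -2 + (⅐)*12776 = -2 + 12776/7 = 12762/7 ≈ 1823.1)
(w + n*m(7)) + 17928 = (12762/7 - 255*7) + 17928 = (12762/7 - 1785) + 17928 = 267/7 + 17928 = 125763/7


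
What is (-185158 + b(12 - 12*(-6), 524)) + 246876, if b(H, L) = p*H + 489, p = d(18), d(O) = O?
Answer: 63719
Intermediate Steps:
p = 18
b(H, L) = 489 + 18*H (b(H, L) = 18*H + 489 = 489 + 18*H)
(-185158 + b(12 - 12*(-6), 524)) + 246876 = (-185158 + (489 + 18*(12 - 12*(-6)))) + 246876 = (-185158 + (489 + 18*(12 + 72))) + 246876 = (-185158 + (489 + 18*84)) + 246876 = (-185158 + (489 + 1512)) + 246876 = (-185158 + 2001) + 246876 = -183157 + 246876 = 63719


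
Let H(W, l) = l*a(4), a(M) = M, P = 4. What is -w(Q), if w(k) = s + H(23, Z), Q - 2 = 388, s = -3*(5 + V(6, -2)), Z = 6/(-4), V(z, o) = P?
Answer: 33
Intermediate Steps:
V(z, o) = 4
Z = -3/2 (Z = 6*(-1/4) = -3/2 ≈ -1.5000)
s = -27 (s = -3*(5 + 4) = -3*9 = -27)
H(W, l) = 4*l (H(W, l) = l*4 = 4*l)
Q = 390 (Q = 2 + 388 = 390)
w(k) = -33 (w(k) = -27 + 4*(-3/2) = -27 - 6 = -33)
-w(Q) = -1*(-33) = 33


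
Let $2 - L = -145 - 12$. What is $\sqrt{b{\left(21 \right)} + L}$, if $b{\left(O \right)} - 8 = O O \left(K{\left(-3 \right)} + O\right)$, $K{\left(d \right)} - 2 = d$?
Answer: $\sqrt{8987} \approx 94.8$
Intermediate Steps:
$K{\left(d \right)} = 2 + d$
$L = 159$ ($L = 2 - \left(-145 - 12\right) = 2 - -157 = 2 + 157 = 159$)
$b{\left(O \right)} = 8 + O^{2} \left(-1 + O\right)$ ($b{\left(O \right)} = 8 + O O \left(\left(2 - 3\right) + O\right) = 8 + O^{2} \left(-1 + O\right)$)
$\sqrt{b{\left(21 \right)} + L} = \sqrt{\left(8 + 21^{3} - 21^{2}\right) + 159} = \sqrt{\left(8 + 9261 - 441\right) + 159} = \sqrt{8828 + 159} = \sqrt{8987}$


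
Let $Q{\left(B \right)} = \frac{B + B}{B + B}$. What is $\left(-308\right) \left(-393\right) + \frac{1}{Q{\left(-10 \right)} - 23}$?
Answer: $\frac{2662967}{22} \approx 1.2104 \cdot 10^{5}$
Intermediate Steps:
$Q{\left(B \right)} = 1$ ($Q{\left(B \right)} = \frac{2 B}{2 B} = 2 B \frac{1}{2 B} = 1$)
$\left(-308\right) \left(-393\right) + \frac{1}{Q{\left(-10 \right)} - 23} = \left(-308\right) \left(-393\right) + \frac{1}{1 - 23} = 121044 + \frac{1}{-22} = 121044 - \frac{1}{22} = \frac{2662967}{22}$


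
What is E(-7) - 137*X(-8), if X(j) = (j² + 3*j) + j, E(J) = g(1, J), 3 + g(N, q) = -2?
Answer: -4389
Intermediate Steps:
g(N, q) = -5 (g(N, q) = -3 - 2 = -5)
E(J) = -5
X(j) = j² + 4*j
E(-7) - 137*X(-8) = -5 - (-1096)*(4 - 8) = -5 - (-1096)*(-4) = -5 - 137*32 = -5 - 4384 = -4389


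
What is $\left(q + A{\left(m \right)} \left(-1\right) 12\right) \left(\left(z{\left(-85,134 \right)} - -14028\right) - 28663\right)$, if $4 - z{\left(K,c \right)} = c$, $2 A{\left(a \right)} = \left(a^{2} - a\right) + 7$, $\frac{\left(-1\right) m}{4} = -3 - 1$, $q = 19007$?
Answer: $-258756625$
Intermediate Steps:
$m = 16$ ($m = - 4 \left(-3 - 1\right) = \left(-4\right) \left(-4\right) = 16$)
$A{\left(a \right)} = \frac{7}{2} + \frac{a^{2}}{2} - \frac{a}{2}$ ($A{\left(a \right)} = \frac{\left(a^{2} - a\right) + 7}{2} = \frac{7 + a^{2} - a}{2} = \frac{7}{2} + \frac{a^{2}}{2} - \frac{a}{2}$)
$z{\left(K,c \right)} = 4 - c$
$\left(q + A{\left(m \right)} \left(-1\right) 12\right) \left(\left(z{\left(-85,134 \right)} - -14028\right) - 28663\right) = \left(19007 + \left(\frac{7}{2} + \frac{16^{2}}{2} - 8\right) \left(-1\right) 12\right) \left(\left(\left(4 - 134\right) - -14028\right) - 28663\right) = \left(19007 + \left(\frac{7}{2} + \frac{1}{2} \cdot 256 - 8\right) \left(-1\right) 12\right) \left(\left(\left(4 - 134\right) + 14028\right) - 28663\right) = \left(19007 + \left(\frac{7}{2} + 128 - 8\right) \left(-1\right) 12\right) \left(\left(-130 + 14028\right) - 28663\right) = \left(19007 + \frac{247}{2} \left(-1\right) 12\right) \left(13898 - 28663\right) = \left(19007 - 1482\right) \left(-14765\right) = 17525 \left(-14765\right) = -258756625$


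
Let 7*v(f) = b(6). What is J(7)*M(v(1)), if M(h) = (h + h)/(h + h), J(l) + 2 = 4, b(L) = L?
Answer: 2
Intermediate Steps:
v(f) = 6/7 (v(f) = (⅐)*6 = 6/7)
J(l) = 2 (J(l) = -2 + 4 = 2)
M(h) = 1 (M(h) = (2*h)/((2*h)) = (2*h)*(1/(2*h)) = 1)
J(7)*M(v(1)) = 2*1 = 2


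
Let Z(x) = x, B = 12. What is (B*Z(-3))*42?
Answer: -1512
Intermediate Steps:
(B*Z(-3))*42 = (12*(-3))*42 = -36*42 = -1512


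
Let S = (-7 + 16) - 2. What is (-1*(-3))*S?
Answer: 21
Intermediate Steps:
S = 7 (S = 9 - 2 = 7)
(-1*(-3))*S = -1*(-3)*7 = 3*7 = 21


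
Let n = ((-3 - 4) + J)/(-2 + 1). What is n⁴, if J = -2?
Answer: 6561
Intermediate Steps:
n = 9 (n = ((-3 - 4) - 2)/(-2 + 1) = (-7 - 2)/(-1) = -9*(-1) = 9)
n⁴ = 9⁴ = 6561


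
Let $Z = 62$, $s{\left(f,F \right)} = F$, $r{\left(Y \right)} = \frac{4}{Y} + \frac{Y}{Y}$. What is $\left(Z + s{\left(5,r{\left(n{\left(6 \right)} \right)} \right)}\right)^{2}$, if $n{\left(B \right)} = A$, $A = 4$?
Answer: $4096$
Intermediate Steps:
$n{\left(B \right)} = 4$
$r{\left(Y \right)} = 1 + \frac{4}{Y}$ ($r{\left(Y \right)} = \frac{4}{Y} + 1 = 1 + \frac{4}{Y}$)
$\left(Z + s{\left(5,r{\left(n{\left(6 \right)} \right)} \right)}\right)^{2} = \left(62 + \frac{4 + 4}{4}\right)^{2} = \left(62 + \frac{1}{4} \cdot 8\right)^{2} = \left(62 + 2\right)^{2} = 64^{2} = 4096$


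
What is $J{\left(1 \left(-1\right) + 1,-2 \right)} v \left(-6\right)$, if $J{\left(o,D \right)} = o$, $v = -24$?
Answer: $0$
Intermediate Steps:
$J{\left(1 \left(-1\right) + 1,-2 \right)} v \left(-6\right) = \left(1 \left(-1\right) + 1\right) \left(-24\right) \left(-6\right) = \left(-1 + 1\right) \left(-24\right) \left(-6\right) = 0 \left(-24\right) \left(-6\right) = 0 \left(-6\right) = 0$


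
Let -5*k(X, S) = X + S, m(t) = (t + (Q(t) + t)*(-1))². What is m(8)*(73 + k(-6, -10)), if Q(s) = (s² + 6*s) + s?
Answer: 1097280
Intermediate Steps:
Q(s) = s² + 7*s
m(t) = t²*(7 + t)² (m(t) = (t + (t*(7 + t) + t)*(-1))² = (t + (t + t*(7 + t))*(-1))² = (t + (-t - t*(7 + t)))² = (-t*(7 + t))² = t²*(7 + t)²)
k(X, S) = -S/5 - X/5 (k(X, S) = -(X + S)/5 = -(S + X)/5 = -S/5 - X/5)
m(8)*(73 + k(-6, -10)) = (8²*(7 + 8)²)*(73 + (-⅕*(-10) - ⅕*(-6))) = (64*15²)*(73 + (2 + 6/5)) = (64*225)*(73 + 16/5) = 14400*(381/5) = 1097280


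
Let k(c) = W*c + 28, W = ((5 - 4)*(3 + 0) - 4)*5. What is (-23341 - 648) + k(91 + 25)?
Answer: -24541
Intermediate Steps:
W = -5 (W = (1*3 - 4)*5 = (3 - 4)*5 = -1*5 = -5)
k(c) = 28 - 5*c (k(c) = -5*c + 28 = 28 - 5*c)
(-23341 - 648) + k(91 + 25) = (-23341 - 648) + (28 - 5*(91 + 25)) = -23989 + (28 - 5*116) = -23989 + (28 - 580) = -23989 - 552 = -24541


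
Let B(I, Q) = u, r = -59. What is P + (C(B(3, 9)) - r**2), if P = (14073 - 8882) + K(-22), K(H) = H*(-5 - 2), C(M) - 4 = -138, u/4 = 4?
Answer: 1730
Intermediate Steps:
u = 16 (u = 4*4 = 16)
B(I, Q) = 16
C(M) = -134 (C(M) = 4 - 138 = -134)
K(H) = -7*H (K(H) = H*(-7) = -7*H)
P = 5345 (P = (14073 - 8882) - 7*(-22) = 5191 + 154 = 5345)
P + (C(B(3, 9)) - r**2) = 5345 + (-134 - 1*(-59)**2) = 5345 + (-134 - 1*3481) = 5345 + (-134 - 3481) = 5345 - 3615 = 1730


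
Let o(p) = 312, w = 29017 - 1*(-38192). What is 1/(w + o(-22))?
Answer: 1/67521 ≈ 1.4810e-5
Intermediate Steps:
w = 67209 (w = 29017 + 38192 = 67209)
1/(w + o(-22)) = 1/(67209 + 312) = 1/67521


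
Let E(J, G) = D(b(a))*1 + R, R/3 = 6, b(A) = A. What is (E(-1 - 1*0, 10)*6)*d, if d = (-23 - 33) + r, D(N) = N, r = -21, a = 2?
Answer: -9240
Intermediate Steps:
R = 18 (R = 3*6 = 18)
E(J, G) = 20 (E(J, G) = 2*1 + 18 = 2 + 18 = 20)
d = -77 (d = (-23 - 33) - 21 = -56 - 21 = -77)
(E(-1 - 1*0, 10)*6)*d = (20*6)*(-77) = 120*(-77) = -9240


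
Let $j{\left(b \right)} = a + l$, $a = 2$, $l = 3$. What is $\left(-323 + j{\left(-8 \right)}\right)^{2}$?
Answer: $101124$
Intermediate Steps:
$j{\left(b \right)} = 5$ ($j{\left(b \right)} = 2 + 3 = 5$)
$\left(-323 + j{\left(-8 \right)}\right)^{2} = \left(-323 + 5\right)^{2} = \left(-318\right)^{2} = 101124$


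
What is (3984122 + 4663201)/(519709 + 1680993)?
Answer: 8647323/2200702 ≈ 3.9293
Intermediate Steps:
(3984122 + 4663201)/(519709 + 1680993) = 8647323/2200702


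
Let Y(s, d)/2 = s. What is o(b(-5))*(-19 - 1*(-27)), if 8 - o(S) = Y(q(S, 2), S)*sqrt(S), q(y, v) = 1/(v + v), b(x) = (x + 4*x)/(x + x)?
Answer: 64 - 2*sqrt(10) ≈ 57.675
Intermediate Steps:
b(x) = 5/2 (b(x) = (5*x)/((2*x)) = (5*x)*(1/(2*x)) = 5/2)
q(y, v) = 1/(2*v)
Y(s, d) = 2*s
o(S) = 8 - sqrt(S)/2 (o(S) = 8 - 2*((1/2)/2)*sqrt(S) = 8 - 2*((1/2)*(1/2))*sqrt(S) = 8 - 2*(1/4)*sqrt(S) = 8 - sqrt(S)/2)
o(b(-5))*(-19 - 1*(-27)) = (8 - sqrt(10)/4)*(-19 - 1*(-27)) = (8 - sqrt(10)/4)*(-19 + 27) = (8 - sqrt(10)/4)*8 = 64 - 2*sqrt(10)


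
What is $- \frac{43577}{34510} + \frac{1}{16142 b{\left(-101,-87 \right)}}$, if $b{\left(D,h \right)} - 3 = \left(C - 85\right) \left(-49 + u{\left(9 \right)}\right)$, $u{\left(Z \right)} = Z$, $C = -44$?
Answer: $- \frac{129705610169}{102717962445} \approx -1.2627$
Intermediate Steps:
$b{\left(D,h \right)} = 5163$ ($b{\left(D,h \right)} = 3 + \left(-44 - 85\right) \left(-49 + 9\right) = 3 - -5160 = 3 + 5160 = 5163$)
$- \frac{43577}{34510} + \frac{1}{16142 b{\left(-101,-87 \right)}} = - \frac{43577}{34510} + \frac{1}{16142 \cdot 5163} = \left(-43577\right) \frac{1}{34510} + \frac{1}{16142} \cdot \frac{1}{5163} = - \frac{43577}{34510} + \frac{1}{83341146} = - \frac{129705610169}{102717962445}$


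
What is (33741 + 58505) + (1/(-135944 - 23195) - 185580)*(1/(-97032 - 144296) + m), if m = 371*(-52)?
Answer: 137500396920469042149/38404696592 ≈ 3.5803e+9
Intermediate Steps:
m = -19292
(33741 + 58505) + (1/(-135944 - 23195) - 185580)*(1/(-97032 - 144296) + m) = (33741 + 58505) + (1/(-135944 - 23195) - 185580)*(1/(-97032 - 144296) - 19292) = 92246 + (1/(-159139) - 185580)*(1/(-241328) - 19292) = 92246 + (-1/159139 - 185580)*(-1/241328 - 19292) = 92246 - 29533015621/159139*(-4655699777/241328) = 92246 + 137496854240827216517/38404696592 = 137500396920469042149/38404696592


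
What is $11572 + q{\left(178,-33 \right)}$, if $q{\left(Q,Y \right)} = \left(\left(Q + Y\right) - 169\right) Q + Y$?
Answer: $7267$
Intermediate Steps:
$q{\left(Q,Y \right)} = Y + Q \left(-169 + Q + Y\right)$ ($q{\left(Q,Y \right)} = \left(-169 + Q + Y\right) Q + Y = Q \left(-169 + Q + Y\right) + Y = Y + Q \left(-169 + Q + Y\right)$)
$11572 + q{\left(178,-33 \right)} = 11572 + \left(-33 + 178^{2} - 30082 + 178 \left(-33\right)\right) = 11572 - 4305 = 7267$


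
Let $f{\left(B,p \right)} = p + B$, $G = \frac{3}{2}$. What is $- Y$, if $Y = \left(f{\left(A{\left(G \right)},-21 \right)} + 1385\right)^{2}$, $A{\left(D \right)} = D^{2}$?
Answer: $- \frac{29866225}{16} \approx -1.8666 \cdot 10^{6}$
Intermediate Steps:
$G = \frac{3}{2}$ ($G = 3 \cdot \frac{1}{2} = \frac{3}{2} \approx 1.5$)
$f{\left(B,p \right)} = B + p$
$Y = \frac{29866225}{16}$ ($Y = \left(\left(\left(\frac{3}{2}\right)^{2} - 21\right) + 1385\right)^{2} = \left(\left(\frac{9}{4} - 21\right) + 1385\right)^{2} = \left(- \frac{75}{4} + 1385\right)^{2} = \left(\frac{5465}{4}\right)^{2} = \frac{29866225}{16} \approx 1.8666 \cdot 10^{6}$)
$- Y = \left(-1\right) \frac{29866225}{16} = - \frac{29866225}{16}$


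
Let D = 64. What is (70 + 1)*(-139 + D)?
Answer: -5325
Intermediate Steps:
(70 + 1)*(-139 + D) = (70 + 1)*(-139 + 64) = 71*(-75) = -5325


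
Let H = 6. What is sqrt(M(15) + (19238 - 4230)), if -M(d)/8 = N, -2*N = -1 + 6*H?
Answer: 2*sqrt(3787) ≈ 123.08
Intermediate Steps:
N = -35/2 (N = -(-1 + 6*6)/2 = -(-1 + 36)/2 = -1/2*35 = -35/2 ≈ -17.500)
M(d) = 140 (M(d) = -8*(-35/2) = 140)
sqrt(M(15) + (19238 - 4230)) = sqrt(140 + (19238 - 4230)) = sqrt(140 + 15008) = sqrt(15148) = 2*sqrt(3787)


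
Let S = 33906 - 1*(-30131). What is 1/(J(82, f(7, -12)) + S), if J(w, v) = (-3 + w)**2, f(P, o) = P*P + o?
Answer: 1/70278 ≈ 1.4229e-5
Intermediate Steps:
f(P, o) = o + P**2 (f(P, o) = P**2 + o = o + P**2)
S = 64037 (S = 33906 + 30131 = 64037)
1/(J(82, f(7, -12)) + S) = 1/((-3 + 82)**2 + 64037) = 1/(79**2 + 64037) = 1/(6241 + 64037) = 1/70278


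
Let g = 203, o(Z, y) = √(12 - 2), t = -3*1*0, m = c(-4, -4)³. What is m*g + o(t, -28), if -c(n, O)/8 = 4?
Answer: -6651904 + √10 ≈ -6.6519e+6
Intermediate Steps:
c(n, O) = -32 (c(n, O) = -8*4 = -32)
m = -32768 (m = (-32)³ = -32768)
t = 0 (t = -3*0 = 0)
o(Z, y) = √10
m*g + o(t, -28) = -32768*203 + √10 = -6651904 + √10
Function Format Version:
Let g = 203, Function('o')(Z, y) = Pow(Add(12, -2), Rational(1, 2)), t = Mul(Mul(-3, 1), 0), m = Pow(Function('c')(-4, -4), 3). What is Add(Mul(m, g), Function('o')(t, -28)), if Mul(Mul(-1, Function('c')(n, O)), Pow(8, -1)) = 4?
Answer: Add(-6651904, Pow(10, Rational(1, 2))) ≈ -6.6519e+6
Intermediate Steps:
Function('c')(n, O) = -32 (Function('c')(n, O) = Mul(-8, 4) = -32)
m = -32768 (m = Pow(-32, 3) = -32768)
t = 0 (t = Mul(-3, 0) = 0)
Function('o')(Z, y) = Pow(10, Rational(1, 2))
Add(Mul(m, g), Function('o')(t, -28)) = Add(Mul(-32768, 203), Pow(10, Rational(1, 2))) = Add(-6651904, Pow(10, Rational(1, 2)))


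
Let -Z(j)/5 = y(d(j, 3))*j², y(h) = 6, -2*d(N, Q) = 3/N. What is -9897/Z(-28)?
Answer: 3299/7840 ≈ 0.42079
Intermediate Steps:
d(N, Q) = -3/(2*N)
Z(j) = -30*j²
-9897/Z(-28) = -9897/((-30*(-28)²)) = -9897/((-30*784)) = -9897/(-23520) = -9897*(-1/23520) = 3299/7840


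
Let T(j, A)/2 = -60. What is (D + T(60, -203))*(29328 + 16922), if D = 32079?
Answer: 1478103750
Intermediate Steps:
T(j, A) = -120 (T(j, A) = 2*(-60) = -120)
(D + T(60, -203))*(29328 + 16922) = (32079 - 120)*(29328 + 16922) = 31959*46250 = 1478103750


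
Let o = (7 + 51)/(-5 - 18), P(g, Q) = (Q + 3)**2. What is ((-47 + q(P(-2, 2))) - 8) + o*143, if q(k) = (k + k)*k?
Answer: 19191/23 ≈ 834.39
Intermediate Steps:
P(g, Q) = (3 + Q)**2
q(k) = 2*k**2 (q(k) = (2*k)*k = 2*k**2)
o = -58/23 (o = 58/(-23) = 58*(-1/23) = -58/23 ≈ -2.5217)
((-47 + q(P(-2, 2))) - 8) + o*143 = ((-47 + 2*((3 + 2)**2)**2) - 8) - 58/23*143 = ((-47 + 2*(5**2)**2) - 8) - 8294/23 = ((-47 + 2*25**2) - 8) - 8294/23 = ((-47 + 2*625) - 8) - 8294/23 = ((-47 + 1250) - 8) - 8294/23 = (1203 - 8) - 8294/23 = 1195 - 8294/23 = 19191/23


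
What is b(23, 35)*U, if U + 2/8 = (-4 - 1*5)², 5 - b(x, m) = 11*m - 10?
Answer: -59755/2 ≈ -29878.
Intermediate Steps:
b(x, m) = 15 - 11*m (b(x, m) = 5 - (11*m - 10) = 5 - (-10 + 11*m) = 5 + (10 - 11*m) = 15 - 11*m)
U = 323/4 (U = -¼ + (-4 - 1*5)² = -¼ + (-4 - 5)² = -¼ + (-9)² = -¼ + 81 = 323/4 ≈ 80.750)
b(23, 35)*U = (15 - 11*35)*(323/4) = (15 - 385)*(323/4) = -370*323/4 = -59755/2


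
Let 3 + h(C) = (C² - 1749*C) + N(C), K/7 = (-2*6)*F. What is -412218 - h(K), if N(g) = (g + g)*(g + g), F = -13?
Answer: -4464627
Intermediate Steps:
K = 1092 (K = 7*(-2*6*(-13)) = 7*(-12*(-13)) = 7*156 = 1092)
N(g) = 4*g² (N(g) = (2*g)*(2*g) = 4*g²)
h(C) = -3 - 1749*C + 5*C² (h(C) = -3 + ((C² - 1749*C) + 4*C²) = -3 + (-1749*C + 5*C²) = -3 - 1749*C + 5*C²)
-412218 - h(K) = -412218 - (-3 - 1749*1092 + 5*1092²) = -412218 - (-3 - 1909908 + 5*1192464) = -412218 - (-3 - 1909908 + 5962320) = -412218 - 1*4052409 = -412218 - 4052409 = -4464627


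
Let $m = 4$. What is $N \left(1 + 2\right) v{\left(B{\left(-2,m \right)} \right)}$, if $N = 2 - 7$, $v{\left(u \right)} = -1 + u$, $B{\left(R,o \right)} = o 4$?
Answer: $-225$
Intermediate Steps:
$B{\left(R,o \right)} = 4 o$
$N = -5$ ($N = 2 - 7 = -5$)
$N \left(1 + 2\right) v{\left(B{\left(-2,m \right)} \right)} = - 5 \left(1 + 2\right) \left(-1 + 4 \cdot 4\right) = - 5 \cdot 3 \left(-1 + 16\right) = - 5 \cdot 3 \cdot 15 = \left(-5\right) 45 = -225$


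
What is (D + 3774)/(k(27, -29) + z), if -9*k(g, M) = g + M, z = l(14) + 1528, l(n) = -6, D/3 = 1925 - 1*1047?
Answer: 14418/3425 ≈ 4.2096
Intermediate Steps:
D = 2634 (D = 3*(1925 - 1*1047) = 3*(1925 - 1047) = 3*878 = 2634)
z = 1522 (z = -6 + 1528 = 1522)
k(g, M) = -M/9 - g/9 (k(g, M) = -(g + M)/9 = -(M + g)/9 = -M/9 - g/9)
(D + 3774)/(k(27, -29) + z) = (2634 + 3774)/((-1/9*(-29) - 1/9*27) + 1522) = 6408/((29/9 - 3) + 1522) = 6408/(2/9 + 1522) = 6408/(13700/9) = 6408*(9/13700) = 14418/3425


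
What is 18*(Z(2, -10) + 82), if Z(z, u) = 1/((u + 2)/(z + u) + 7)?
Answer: 5913/4 ≈ 1478.3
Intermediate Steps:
Z(z, u) = 1/(7 + (2 + u)/(u + z)) (Z(z, u) = 1/((2 + u)/(u + z) + 7) = 1/(7 + (2 + u)/(u + z)))
18*(Z(2, -10) + 82) = 18*((-10 + 2)/(2 + 7*2 + 8*(-10)) + 82) = 18*(-8/(2 + 14 - 80) + 82) = 18*(-8/(-64) + 82) = 18*(-1/64*(-8) + 82) = 18*(⅛ + 82) = 18*(657/8) = 5913/4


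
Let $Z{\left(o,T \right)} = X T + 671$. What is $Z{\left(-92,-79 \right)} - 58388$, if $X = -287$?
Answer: $-35044$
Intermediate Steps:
$Z{\left(o,T \right)} = 671 - 287 T$ ($Z{\left(o,T \right)} = - 287 T + 671 = 671 - 287 T$)
$Z{\left(-92,-79 \right)} - 58388 = \left(671 - -22673\right) - 58388 = \left(671 + 22673\right) - 58388 = 23344 - 58388 = -35044$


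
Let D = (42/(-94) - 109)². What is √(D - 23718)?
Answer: I*√25932326/47 ≈ 108.35*I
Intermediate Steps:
D = 26460736/2209 (D = (42*(-1/94) - 109)² = (-21/47 - 109)² = (-5144/47)² = 26460736/2209 ≈ 11979.)
√(D - 23718) = √(26460736/2209 - 23718) = √(-25932326/2209) = I*√25932326/47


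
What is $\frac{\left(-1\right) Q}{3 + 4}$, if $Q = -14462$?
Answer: $2066$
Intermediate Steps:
$\frac{\left(-1\right) Q}{3 + 4} = \frac{\left(-1\right) \left(-14462\right)}{3 + 4} = \frac{1}{7} \cdot 14462 = 2066$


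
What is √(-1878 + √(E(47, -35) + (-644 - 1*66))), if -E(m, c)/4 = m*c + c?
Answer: √(-1878 + √6010) ≈ 42.432*I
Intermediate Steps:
E(m, c) = -4*c - 4*c*m (E(m, c) = -4*(m*c + c) = -4*(c*m + c) = -4*(c + c*m) = -4*c - 4*c*m)
√(-1878 + √(E(47, -35) + (-644 - 1*66))) = √(-1878 + √(-4*(-35)*(1 + 47) + (-644 - 1*66))) = √(-1878 + √(-4*(-35)*48 + (-644 - 66))) = √(-1878 + √(6720 - 710)) = √(-1878 + √6010)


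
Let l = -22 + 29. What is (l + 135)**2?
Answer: 20164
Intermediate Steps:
l = 7
(l + 135)**2 = (7 + 135)**2 = 142**2 = 20164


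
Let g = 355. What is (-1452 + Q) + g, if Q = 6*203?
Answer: 121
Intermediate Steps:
Q = 1218
(-1452 + Q) + g = (-1452 + 1218) + 355 = -234 + 355 = 121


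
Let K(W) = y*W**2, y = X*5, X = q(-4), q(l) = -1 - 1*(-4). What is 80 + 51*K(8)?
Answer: 49040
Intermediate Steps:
q(l) = 3 (q(l) = -1 + 4 = 3)
X = 3
y = 15 (y = 3*5 = 15)
K(W) = 15*W**2
80 + 51*K(8) = 80 + 51*(15*8**2) = 80 + 51*(15*64) = 80 + 51*960 = 80 + 48960 = 49040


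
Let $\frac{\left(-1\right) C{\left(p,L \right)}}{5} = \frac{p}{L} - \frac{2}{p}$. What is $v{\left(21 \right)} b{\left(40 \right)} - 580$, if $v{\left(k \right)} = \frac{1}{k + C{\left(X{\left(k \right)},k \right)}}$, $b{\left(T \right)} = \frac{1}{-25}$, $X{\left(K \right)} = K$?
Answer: $- \frac{5017021}{8650} \approx -580.0$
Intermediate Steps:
$b{\left(T \right)} = - \frac{1}{25}$
$C{\left(p,L \right)} = \frac{10}{p} - \frac{5 p}{L}$ ($C{\left(p,L \right)} = - 5 \left(\frac{p}{L} - \frac{2}{p}\right) = - 5 \left(- \frac{2}{p} + \frac{p}{L}\right) = \frac{10}{p} - \frac{5 p}{L}$)
$v{\left(k \right)} = \frac{1}{-5 + k + \frac{10}{k}}$ ($v{\left(k \right)} = \frac{1}{k + \left(\frac{10}{k} - \frac{5 k}{k}\right)} = \frac{1}{k - \left(5 - \frac{10}{k}\right)} = \frac{1}{-5 + k + \frac{10}{k}}$)
$v{\left(21 \right)} b{\left(40 \right)} - 580 = \frac{21}{10 + 21^{2} - 105} \left(- \frac{1}{25}\right) - 580 = \frac{21}{10 + 441 - 105} \left(- \frac{1}{25}\right) - 580 = \frac{21}{346} \left(- \frac{1}{25}\right) - 580 = - \frac{21}{8650} - 580 = - \frac{5017021}{8650}$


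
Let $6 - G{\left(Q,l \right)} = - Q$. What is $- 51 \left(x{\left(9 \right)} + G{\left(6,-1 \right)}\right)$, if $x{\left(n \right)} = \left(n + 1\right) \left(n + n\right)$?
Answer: $-9792$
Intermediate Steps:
$x{\left(n \right)} = 2 n \left(1 + n\right)$ ($x{\left(n \right)} = \left(1 + n\right) 2 n = 2 n \left(1 + n\right)$)
$G{\left(Q,l \right)} = 6 + Q$ ($G{\left(Q,l \right)} = 6 - - Q = 6 + Q$)
$- 51 \left(x{\left(9 \right)} + G{\left(6,-1 \right)}\right) = - 51 \left(2 \cdot 9 \left(1 + 9\right) + \left(6 + 6\right)\right) = - 51 \left(2 \cdot 9 \cdot 10 + 12\right) = - 51 \left(180 + 12\right) = \left(-51\right) 192 = -9792$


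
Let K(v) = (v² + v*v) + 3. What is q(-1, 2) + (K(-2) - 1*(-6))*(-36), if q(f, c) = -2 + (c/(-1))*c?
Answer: -618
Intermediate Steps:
K(v) = 3 + 2*v² (K(v) = (v² + v²) + 3 = 2*v² + 3 = 3 + 2*v²)
q(f, c) = -2 - c² (q(f, c) = -2 + (c*(-1))*c = -2 + (-c)*c = -2 - c²)
q(-1, 2) + (K(-2) - 1*(-6))*(-36) = (-2 - 1*2²) + ((3 + 2*(-2)²) - 1*(-6))*(-36) = (-2 - 1*4) + ((3 + 2*4) + 6)*(-36) = (-2 - 4) + ((3 + 8) + 6)*(-36) = -6 + (11 + 6)*(-36) = -6 + 17*(-36) = -6 - 612 = -618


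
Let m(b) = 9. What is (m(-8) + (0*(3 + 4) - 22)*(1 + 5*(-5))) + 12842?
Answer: 13379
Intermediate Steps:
(m(-8) + (0*(3 + 4) - 22)*(1 + 5*(-5))) + 12842 = (9 + (0*(3 + 4) - 22)*(1 + 5*(-5))) + 12842 = (9 + (0*7 - 22)*(1 - 25)) + 12842 = (9 + (0 - 22)*(-24)) + 12842 = (9 - 22*(-24)) + 12842 = (9 + 528) + 12842 = 537 + 12842 = 13379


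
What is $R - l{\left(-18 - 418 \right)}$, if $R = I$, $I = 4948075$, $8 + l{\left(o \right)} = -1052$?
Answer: $4949135$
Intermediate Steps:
$l{\left(o \right)} = -1060$ ($l{\left(o \right)} = -8 - 1052 = -1060$)
$R = 4948075$
$R - l{\left(-18 - 418 \right)} = 4948075 - -1060 = 4948075 + 1060 = 4949135$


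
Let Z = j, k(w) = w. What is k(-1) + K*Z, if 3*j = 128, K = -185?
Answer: -23683/3 ≈ -7894.3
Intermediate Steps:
j = 128/3 (j = (1/3)*128 = 128/3 ≈ 42.667)
Z = 128/3 ≈ 42.667
k(-1) + K*Z = -1 - 185*128/3 = -1 - 23680/3 = -23683/3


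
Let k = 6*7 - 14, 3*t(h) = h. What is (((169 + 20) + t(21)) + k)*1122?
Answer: 251328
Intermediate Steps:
t(h) = h/3
k = 28 (k = 42 - 14 = 28)
(((169 + 20) + t(21)) + k)*1122 = (((169 + 20) + (⅓)*21) + 28)*1122 = ((189 + 7) + 28)*1122 = (196 + 28)*1122 = 224*1122 = 251328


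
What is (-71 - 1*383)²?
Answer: 206116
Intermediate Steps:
(-71 - 1*383)² = (-71 - 383)² = (-454)² = 206116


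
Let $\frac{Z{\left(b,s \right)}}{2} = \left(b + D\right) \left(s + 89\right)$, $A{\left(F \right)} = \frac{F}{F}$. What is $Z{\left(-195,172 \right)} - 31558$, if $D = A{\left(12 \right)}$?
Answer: $-132826$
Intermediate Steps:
$A{\left(F \right)} = 1$
$D = 1$
$Z{\left(b,s \right)} = 2 \left(1 + b\right) \left(89 + s\right)$ ($Z{\left(b,s \right)} = 2 \left(b + 1\right) \left(s + 89\right) = 2 \left(1 + b\right) \left(89 + s\right)$)
$Z{\left(-195,172 \right)} - 31558 = \left(178 + 2 \cdot 172 + 178 \left(-195\right) + 2 \left(-195\right) 172\right) - 31558 = \left(178 + 344 - 34710 - 67080\right) - 31558 = -101268 - 31558 = -132826$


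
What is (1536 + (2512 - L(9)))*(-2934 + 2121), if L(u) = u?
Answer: -3283707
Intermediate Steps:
(1536 + (2512 - L(9)))*(-2934 + 2121) = (1536 + (2512 - 1*9))*(-2934 + 2121) = (1536 + (2512 - 9))*(-813) = (1536 + 2503)*(-813) = 4039*(-813) = -3283707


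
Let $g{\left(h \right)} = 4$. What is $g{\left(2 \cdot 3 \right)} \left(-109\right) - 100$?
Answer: $-536$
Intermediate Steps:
$g{\left(2 \cdot 3 \right)} \left(-109\right) - 100 = 4 \left(-109\right) - 100 = -436 - 100 = -536$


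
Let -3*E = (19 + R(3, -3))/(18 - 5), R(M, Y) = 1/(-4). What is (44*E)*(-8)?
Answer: 2200/13 ≈ 169.23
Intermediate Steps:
R(M, Y) = -1/4
E = -25/52 (E = -(19 - 1/4)/(3*(18 - 5)) = -25/(4*13) = -1/3*75/52 = -25/52 ≈ -0.48077)
(44*E)*(-8) = (44*(-25/52))*(-8) = -275/13*(-8) = 2200/13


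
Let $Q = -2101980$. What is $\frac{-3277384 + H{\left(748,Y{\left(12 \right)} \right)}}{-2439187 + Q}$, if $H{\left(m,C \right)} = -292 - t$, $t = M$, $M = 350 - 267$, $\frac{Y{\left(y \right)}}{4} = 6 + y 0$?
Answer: $\frac{3277759}{4541167} \approx 0.72179$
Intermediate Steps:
$Y{\left(y \right)} = 24$ ($Y{\left(y \right)} = 4 \left(6 + y 0\right) = 4 \left(6 + 0\right) = 4 \cdot 6 = 24$)
$M = 83$
$t = 83$
$H{\left(m,C \right)} = -375$ ($H{\left(m,C \right)} = -292 - 83 = -375$)
$\frac{-3277384 + H{\left(748,Y{\left(12 \right)} \right)}}{-2439187 + Q} = \frac{-3277384 - 375}{-2439187 - 2101980} = - \frac{3277759}{-4541167} = \left(-3277759\right) \left(- \frac{1}{4541167}\right) = \frac{3277759}{4541167}$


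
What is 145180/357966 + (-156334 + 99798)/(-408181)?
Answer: 5678405954/10436779989 ≈ 0.54408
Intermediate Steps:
145180/357966 + (-156334 + 99798)/(-408181) = 145180*(1/357966) - 56536*(-1/408181) = 10370/25569 + 56536/408181 = 5678405954/10436779989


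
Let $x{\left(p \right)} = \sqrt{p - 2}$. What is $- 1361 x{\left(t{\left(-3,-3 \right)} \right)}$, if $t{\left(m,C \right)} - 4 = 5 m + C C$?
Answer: $- 2722 i \approx - 2722.0 i$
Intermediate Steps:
$t{\left(m,C \right)} = 4 + C^{2} + 5 m$ ($t{\left(m,C \right)} = 4 + \left(5 m + C C\right) = 4 + \left(5 m + C^{2}\right) = 4 + \left(C^{2} + 5 m\right) = 4 + C^{2} + 5 m$)
$x{\left(p \right)} = \sqrt{-2 + p}$
$- 1361 x{\left(t{\left(-3,-3 \right)} \right)} = - 1361 \sqrt{-2 + \left(4 + \left(-3\right)^{2} + 5 \left(-3\right)\right)} = - 1361 \sqrt{-2 + \left(4 + 9 - 15\right)} = - 1361 \sqrt{-2 - 2} = - 1361 \sqrt{-4} = - 1361 \cdot 2 i = - 2722 i$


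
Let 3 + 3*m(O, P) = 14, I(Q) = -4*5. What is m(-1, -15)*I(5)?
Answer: -220/3 ≈ -73.333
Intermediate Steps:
I(Q) = -20
m(O, P) = 11/3 (m(O, P) = -1 + (1/3)*14 = -1 + 14/3 = 11/3)
m(-1, -15)*I(5) = (11/3)*(-20) = -220/3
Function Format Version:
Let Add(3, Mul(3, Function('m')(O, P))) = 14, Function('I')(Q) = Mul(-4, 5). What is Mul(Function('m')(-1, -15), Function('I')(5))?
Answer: Rational(-220, 3) ≈ -73.333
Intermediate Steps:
Function('I')(Q) = -20
Function('m')(O, P) = Rational(11, 3) (Function('m')(O, P) = Add(-1, Mul(Rational(1, 3), 14)) = Add(-1, Rational(14, 3)) = Rational(11, 3))
Mul(Function('m')(-1, -15), Function('I')(5)) = Mul(Rational(11, 3), -20) = Rational(-220, 3)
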